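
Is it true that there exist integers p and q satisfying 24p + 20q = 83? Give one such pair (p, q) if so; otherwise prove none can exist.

gcd(24, 20) = 4, so every integer of the form 24p + 20q is a multiple of 4.
But 83 = 4·20 + 3, so 4 ∤ 83.
So the equation is unsolvable over ℤ.

No, no such integers exist.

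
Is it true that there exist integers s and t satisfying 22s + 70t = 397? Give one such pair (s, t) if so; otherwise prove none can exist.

gcd(22, 70) = 2, so every integer of the form 22s + 70t is a multiple of 2.
However 397 leaves remainder 1 on division by 2.
Hence no integers s, t satisfy the equation.

There are no such integers.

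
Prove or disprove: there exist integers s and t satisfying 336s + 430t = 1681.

There are no such integers.

Any value of 336s + 430t is a multiple of gcd(336, 430) = 2.
But 1681 is not a multiple of 2 (it leaves remainder 1).
Therefore 336s + 430t = 1681 has no solution in integers.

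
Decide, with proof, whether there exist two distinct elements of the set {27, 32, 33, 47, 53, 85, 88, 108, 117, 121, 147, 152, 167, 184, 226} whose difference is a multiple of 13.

The pair (27, 53) works.

Reduce each element mod 13: 27↦1, 32↦6, 33↦7, 47↦8, 53↦1, 85↦7, 88↦10, 108↦4, 117↦0, 121↦4, 147↦4, 152↦9, 167↦11, 184↦2, 226↦5. The residue 1 repeats (at 27 and 53), and 53 − 27 = 26 = 2·13.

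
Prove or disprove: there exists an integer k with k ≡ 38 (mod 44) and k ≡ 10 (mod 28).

k = 38

The moduli are not coprime: gcd(44, 28) = 4. Compatibility requires 4 ∣ (10 − 38) = -28, which holds, so solutions exist.
The smallest candidate k = 38 works directly: 38 ≡ 10 (mod 28).
Verify: 38 = 0·44 + 38 and 38 = 1·28 + 10. ✓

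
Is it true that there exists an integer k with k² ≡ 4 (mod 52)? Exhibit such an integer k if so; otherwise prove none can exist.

k = 24

Take k = 24. Then 24² = 576 = 11·52 + 4, so 24² ≡ 4 (mod 52).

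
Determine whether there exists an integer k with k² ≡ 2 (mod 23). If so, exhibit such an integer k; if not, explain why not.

k = 18

k = 18 works: 18² = 324, and 324 − 2 = 322 = 14·23.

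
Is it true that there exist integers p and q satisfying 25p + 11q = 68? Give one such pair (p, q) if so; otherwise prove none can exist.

Since gcd(25, 11) = 1, every integer is an integer combination of 25 and 11.
Euclidean algorithm: 25 = 2·11 + 3, 11 = 3·3 + 2, 3 = 1·2 + 1, 2 = 2·1 + 0.
Unwinding: 1 = 3 − 1·2 = 3 − (11 − 3·3) = −11 + 4·3 = −11 + 4·(25 − 2·11) = 4·25 − 9·11, i.e. 25·4 + 11·(-9) = 1.
Multiplying through by 68: p = 4·68 = 272, q = (-9)·68 = -612 is a solution.
Shifting by a multiple of (11, −25) keeps it a solution: p = 272 − 24·11 = 8, q = -612 + 24·25 = -12.
Indeed 25·8 + 11·(-12) = 200 − 132 = 68.

p = 8, q = -12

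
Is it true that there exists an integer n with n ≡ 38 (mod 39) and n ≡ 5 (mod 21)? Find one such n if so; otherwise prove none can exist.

Here gcd(39, 21) = 3, and both 38 and 5 leave remainder 2 mod 3, so the system is consistent.
The integers ≡ 38 (mod 39) are 38, 77, 116, 155, 194, …; their remainders mod 21 are 17, 14, 11, 8, 5, so n = 194 is the first that is ≡ 5 (mod 21).
Indeed 194 ≡ 38 (mod 39) and 194 ≡ 5 (mod 21).

n = 194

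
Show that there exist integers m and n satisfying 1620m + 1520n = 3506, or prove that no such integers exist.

Both 1620 and 1520 are divisible by gcd(1620, 1520) = 20, hence so is any combination 1620m + 1520n.
But 3506 is not a multiple of 20 (it leaves remainder 6).
Hence no integers m, n satisfy the equation.

There are no such integers.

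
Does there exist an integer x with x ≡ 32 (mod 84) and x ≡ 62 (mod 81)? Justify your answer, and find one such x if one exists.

x = 872

gcd(84, 81) = 3. A simultaneous solution exists iff 32 ≡ 62 (mod 3); here 32 mod 3 = 2 = 62 mod 3, so it does.
Write x = 32 + 84t. Then 84t ≡ 62 − 32 ≡ 30 (mod 81); dividing through by 3 gives 28t ≡ 10 (mod 27).
28 ≡ 1 (mod 27), so this reads 1t ≡ 10 (mod 27). So t ≡ 10 (mod 27).
Then x = 32 + 84·10 = 872.
Indeed 872 ≡ 32 (mod 84) and 872 ≡ 62 (mod 81).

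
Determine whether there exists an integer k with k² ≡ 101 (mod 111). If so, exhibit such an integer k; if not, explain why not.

No, no such integer exists.

Since 3 ∣ 111, a solution of k² ≡ 101 (mod 111) would also satisfy k² ≡ 101 ≡ 2 (mod 3).
Squares mod 3 repeat after k = 1 (as (−k)² = k²); for k = 0..1 they are 0, 1.
The set of squares mod 3 is therefore {0, 1}, which does not contain 2.
Therefore k² ≡ 101 (mod 111) has no solution.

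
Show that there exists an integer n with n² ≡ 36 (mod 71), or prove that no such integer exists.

n = 65

n = 65 works: 65² = 4225, and 4225 − 36 = 4189 = 59·71.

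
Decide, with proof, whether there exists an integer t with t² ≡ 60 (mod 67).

Take t = 23. Then 23² = 529 = 7·67 + 60, so 23² ≡ 60 (mod 67).

t = 23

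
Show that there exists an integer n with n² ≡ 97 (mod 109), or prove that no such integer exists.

n = 73 works: 73² = 5329, and 5329 − 97 = 5232 = 48·109.

n = 73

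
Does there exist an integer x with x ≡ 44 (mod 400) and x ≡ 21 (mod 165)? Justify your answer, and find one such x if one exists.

No, no such integer exists.

Both moduli are multiples of 5 = gcd(400, 165), so any solution would satisfy x ≡ 44 and x ≡ 21 modulo 5 simultaneously.
These are incompatible: 44 − 21 = 23 is not divisible by 5.
So no integer satisfies both congruences.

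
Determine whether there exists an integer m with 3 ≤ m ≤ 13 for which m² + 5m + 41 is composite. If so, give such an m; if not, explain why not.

At m = 5: 5² + 5·5 + 41 = 91 = 7·13, which is composite.

m = 5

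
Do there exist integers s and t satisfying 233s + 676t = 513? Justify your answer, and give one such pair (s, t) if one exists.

s = 449, t = -154

233 and 676 are coprime, so 233s + 676t ranges over all of ℤ.
Run the Euclidean algorithm on 676 and 233: 676 = 2·233 + 210, 233 = 1·210 + 23, 210 = 9·23 + 3, 23 = 7·3 + 2, 3 = 1·2 + 1, 2 = 2·1 + 0.
Back-substituting, 1 = 3 − 1·2 = 3 − (23 − 7·3) = −23 + 8·3 = −23 + 8·(210 − 9·23) = 8·210 − 73·23 = 8·210 − 73·(233 − 1·210) = −73·233 + 81·210 = −73·233 + 81·(676 − 2·233) = 81·676 − 235·233; that is, 233·(-235) + 676·81 = 1.
Times 513: 233·(-120555) + 676·41553 = 513, so (-120555, 41553) solves it.
Adding 179·676 to s and subtracting 179·233 from t gives the tidier solution (449, -154).
Check: 233·449 + 676·(-154) = 104617 − 104104 = 513. ✓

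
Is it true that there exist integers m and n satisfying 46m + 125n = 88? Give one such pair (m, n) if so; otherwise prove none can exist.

Since gcd(46, 125) = 1, every integer is an integer combination of 46 and 125.
Euclidean algorithm: 125 = 2·46 + 33, 46 = 1·33 + 13, 33 = 2·13 + 7, 13 = 1·7 + 6, 7 = 1·6 + 1, 6 = 6·1 + 0.
Unwinding: 1 = 7 − 1·6 = 7 − (13 − 1·7) = −13 + 2·7 = −13 + 2·(33 − 2·13) = 2·33 − 5·13 = 2·33 − 5·(46 − 1·33) = −5·46 + 7·33 = −5·46 + 7·(125 − 2·46) = 7·125 − 19·46, i.e. 46·(-19) + 125·7 = 1.
Scaling by 88 gives the particular solution (m, n) = (-1672, 616).
Shifting by a multiple of (125, −46) keeps it a solution: m = -1672 + 14·125 = 78, n = 616 − 14·46 = -28.
Indeed 46·78 + 125·(-28) = 3588 − 3500 = 88.

m = 78, n = -28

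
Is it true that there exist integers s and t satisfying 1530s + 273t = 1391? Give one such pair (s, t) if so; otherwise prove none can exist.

There are no such integers.

Any value of 1530s + 273t is a multiple of gcd(1530, 273) = 3.
However 1391 leaves remainder 2 on division by 3.
Hence no integers s, t satisfy the equation.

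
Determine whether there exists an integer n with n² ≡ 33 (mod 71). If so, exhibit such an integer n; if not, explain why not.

71 is prime, so by Euler's criterion 33 is a square mod 71 iff 33^((71−1)/2) = 33^35 ≡ 1 (mod 71).
Squaring successively (mod 71): 33^2 = 1089 ≡ 24; 33^4 ≡ 24² = 576 ≡ 8; 33^8 ≡ 8² = 64 ≡ 64; 33^16 ≡ 64² = 4096 ≡ 49; 33^32 ≡ 49² = 2401 ≡ 58.
Since 35 = 32 + 2 + 1, 33^35 ≡ 58 · 24 · 33; multiplying out mod 71: 58·24 = 1392 ≡ 43, then 43·33 = 1419 ≡ 70. Thus 33^35 ≡ 70 ≡ −1 (mod 71).
The value −1 means 33 is a non-residue modulo 71, so n² ≡ 33 (mod 71) is impossible.

There is no such integer.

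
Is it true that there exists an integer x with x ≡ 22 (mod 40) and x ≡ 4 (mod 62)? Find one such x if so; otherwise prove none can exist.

Here gcd(40, 62) = 2, and both 22 and 4 leave remainder 0 mod 2, so the system is consistent.
Write x = 22 + 40t. Then 40t ≡ 4 − 22 ≡ 44 (mod 62); dividing through by 2 gives 20t ≡ 22 (mod 31).
Since 20·14 = 280 = 9·31 + 1, the inverse of 20 mod 31 is 14.
Multiplying by 14: t ≡ 14·22 = 308 ≡ 29 (mod 31).
Then x = 22 + 40·29 = 1182.
Indeed 1182 ≡ 22 (mod 40) and 1182 ≡ 4 (mod 62).

x = 1182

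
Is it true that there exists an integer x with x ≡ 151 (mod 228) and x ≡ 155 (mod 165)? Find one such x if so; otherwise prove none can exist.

gcd(228, 165) = 3. If x ≡ 151 (mod 228) and x ≡ 155 (mod 165), then x ≡ 151 (mod 3) and x ≡ 155 (mod 3).
But 151 mod 3 = 1 while 155 mod 3 = 2, a contradiction.
Therefore no such x exists.

No, no such integer exists.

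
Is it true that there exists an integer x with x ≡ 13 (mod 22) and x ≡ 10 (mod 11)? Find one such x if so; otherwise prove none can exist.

Reduce both congruences modulo 11, which divides 22 and 11: they say x ≡ 13 (mod 11) and x ≡ 10 (mod 11).
However 13 ≡ 2 and 10 ≡ 10 (mod 11), and 2 ≠ 10.
So no integer satisfies both congruences.

No, no such integer exists.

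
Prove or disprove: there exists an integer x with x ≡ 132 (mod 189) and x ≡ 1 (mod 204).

Both moduli are multiples of 3 = gcd(189, 204), so any solution would satisfy x ≡ 132 and x ≡ 1 modulo 3 simultaneously.
These are incompatible: 132 − 1 = 131 is not divisible by 3.
So no integer satisfies both congruences.

There is no such integer.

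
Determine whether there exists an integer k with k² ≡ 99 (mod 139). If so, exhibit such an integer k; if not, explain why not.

k = 51

Take k = 51. Then 51² = 2601 = 18·139 + 99, so 51² ≡ 99 (mod 139).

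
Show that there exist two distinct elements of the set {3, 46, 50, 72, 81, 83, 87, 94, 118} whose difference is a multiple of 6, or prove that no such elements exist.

3 and 81 are such a pair.

Both 3 and 81 leave remainder 3 on division by 6; their difference 78 = 13·6 is a multiple of 6.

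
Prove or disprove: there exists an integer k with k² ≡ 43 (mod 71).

k = 16 works: 16² = 256, and 256 − 43 = 213 = 3·71.

k = 16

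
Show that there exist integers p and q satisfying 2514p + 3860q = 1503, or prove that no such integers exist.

Both 2514 and 3860 are divisible by gcd(2514, 3860) = 2, hence so is any combination 2514p + 3860q.
However 1503 leaves remainder 1 on division by 2.
So the equation is unsolvable over ℤ.

There are no such integers.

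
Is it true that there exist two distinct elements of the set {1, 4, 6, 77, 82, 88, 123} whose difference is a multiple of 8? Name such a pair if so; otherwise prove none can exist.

No, no such pair exists.

Two integers differ by a multiple of 8 exactly when they have the same residue mod 8. The residues are 1↦1, 4↦4, 6↦6, 77↦5, 82↦2, 88↦0, 123↦3.
All 7 residues are distinct, so no two elements differ by a multiple of 8.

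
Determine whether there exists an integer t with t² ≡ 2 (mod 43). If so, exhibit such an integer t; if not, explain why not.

Apply Euler's criterion with the prime 43: 2 is a quadratic residue iff 2^21 ≡ 1 (mod 43), and a non-residue iff it is ≡ −1.
Repeated squaring mod 43: 2^2 = 4 ≡ 4; 2^4 ≡ 4² = 16 ≡ 16; 2^8 ≡ 16² = 256 ≡ 41; 2^16 ≡ 41² = 1681 ≡ 4.
Since 21 = 16 + 4 + 1, 2^21 ≡ 4 · 16 · 2; multiplying out mod 43: 4·16 = 64 ≡ 21, then 21·2 = 42 ≡ 42. Thus 2^21 ≡ 42 ≡ −1 (mod 43).
The value −1 means 2 is a non-residue modulo 43, so t² ≡ 2 (mod 43) is impossible.

No such integer exists.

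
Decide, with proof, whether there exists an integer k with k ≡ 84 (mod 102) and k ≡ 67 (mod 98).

No such integer exists.

gcd(102, 98) = 2. If k ≡ 84 (mod 102) and k ≡ 67 (mod 98), then k ≡ 84 (mod 2) and k ≡ 67 (mod 2).
These are incompatible: 84 − 67 = 17 is not divisible by 2.
Therefore no such k exists.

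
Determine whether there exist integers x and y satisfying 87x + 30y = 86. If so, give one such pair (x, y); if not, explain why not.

There are no such integers.

gcd(87, 30) = 3, so every integer of the form 87x + 30y is a multiple of 3.
But 86 is not a multiple of 3 (it leaves remainder 2).
Therefore 87x + 30y = 86 has no solution in integers.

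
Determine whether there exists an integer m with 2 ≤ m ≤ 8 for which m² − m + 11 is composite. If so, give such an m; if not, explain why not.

No, no such integer m in that range exists.

The values for m = 2, 3, …, 8 are 13, 17, 23, 31, 41, 53, 67, and each of these is prime.
So no value in the range makes the expression composite.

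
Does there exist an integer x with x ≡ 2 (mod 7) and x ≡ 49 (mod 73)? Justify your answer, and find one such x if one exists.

Since 7 and 73 share no common factor, CRT says the pair of congruences has a solution (unique mod 511).
Write x = 2 + 7t and require 2 + 7t ≡ 49 (mod 73), i.e. 7t ≡ 47 (mod 73).
To invert 7 modulo 73: 73 = 10·7 + 3, 7 = 2·3 + 1, 3 = 3·1 + 0, and unwinding, 1 = 7 − 2·3 = 7 − 2·(73 − 10·7) = −2·73 + 21·7. Thus 7⁻¹ ≡ 21 (mod 73).
Therefore t ≡ 21·47 = 987 ≡ 38 (mod 73).
With t = 38: x = 2 + 7·38 = 268.
Indeed 268 ≡ 2 (mod 7) and 268 ≡ 49 (mod 73).

x = 268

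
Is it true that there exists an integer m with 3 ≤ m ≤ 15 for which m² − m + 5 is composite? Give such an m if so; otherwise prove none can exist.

m = 6

At m = 6: 6² − 6 + 5 = 35 = 5·7, which is composite.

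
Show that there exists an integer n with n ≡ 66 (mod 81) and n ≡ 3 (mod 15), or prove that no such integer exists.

n = 228

Here gcd(81, 15) = 3, and both 66 and 3 leave remainder 0 mod 3, so the system is consistent.
The integers ≡ 66 (mod 81) are 66, 147, 228, …; their remainders mod 15 are 6, 12, 3, so n = 228 is the first that is ≡ 3 (mod 15).
Verify: 228 = 2·81 + 66 and 228 = 15·15 + 3. ✓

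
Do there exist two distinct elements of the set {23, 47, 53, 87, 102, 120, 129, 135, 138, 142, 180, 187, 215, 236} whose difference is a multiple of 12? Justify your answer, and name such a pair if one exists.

Both 23 and 47 leave remainder 11 on division by 12; their difference 24 = 2·12 is a multiple of 12.

Yes: 23 and 47.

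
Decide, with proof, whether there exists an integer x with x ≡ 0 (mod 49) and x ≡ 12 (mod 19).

The moduli 49 and 19 are coprime, so by the Chinese Remainder Theorem a unique solution modulo 931 exists.
Any solution of the first congruence is x = 0 + 49t; substituting into the second, 49t ≡ 12 − 0 ≡ 12 (mod 19).
49 ≡ 11 (mod 19), so this reads 11t ≡ 12 (mod 19). Invert 11 mod 19 by the Euclidean algorithm: 19 = 1·11 + 8, 11 = 1·8 + 3, 8 = 2·3 + 2, 3 = 1·2 + 1, 2 = 2·1 + 0; back-substituting, 1 = 3 − 1·2 = 3 − (8 − 2·3) = −8 + 3·3 = −8 + 3·(11 − 1·8) = 3·11 − 4·8 = 3·11 − 4·(19 − 1·11) = −4·19 + 7·11. Hence 11·7 ≡ 1, so 11⁻¹ ≡ 7 (mod 19).
Therefore t ≡ 7·12 = 84 ≡ 8 (mod 19).
With t = 8: x = 0 + 49·8 = 392.
Verify: 392 = 8·49 + 0 and 392 = 20·19 + 12. ✓

x = 392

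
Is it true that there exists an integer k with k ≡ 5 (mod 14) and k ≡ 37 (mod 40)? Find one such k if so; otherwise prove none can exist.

The moduli are not coprime: gcd(14, 40) = 2. Compatibility requires 2 ∣ (37 − 5) = 32, which holds, so solutions exist.
Put k = 5 + 14t, so we need 14t ≡ 32 (mod 40), equivalently (divide by 2) 7t ≡ 16 (mod 20).
To invert 7 modulo 20: 20 = 2·7 + 6, 7 = 1·6 + 1, 6 = 6·1 + 0, and unwinding, 1 = 7 − 1·6 = 7 − (20 − 2·7) = −20 + 3·7. Thus 7⁻¹ ≡ 3 (mod 20).
Multiplying by 3: t ≡ 3·16 = 48 ≡ 8 (mod 20).
Then k = 5 + 14·8 = 117.
Check: 117 mod 14 = 5, 117 mod 40 = 37. ✓

k = 117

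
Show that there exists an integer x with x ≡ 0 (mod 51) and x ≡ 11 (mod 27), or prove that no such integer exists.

There is no such integer.

Reduce both congruences modulo 3, which divides 51 and 27: they say x ≡ 0 (mod 3) and x ≡ 11 (mod 3).
But 0 mod 3 = 0 while 11 mod 3 = 2, a contradiction.
Hence the system has no solution.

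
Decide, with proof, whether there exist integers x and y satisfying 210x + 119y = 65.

Both 210 and 119 are divisible by gcd(210, 119) = 7, hence so is any combination 210x + 119y.
But 65 = 7·9 + 2, so 7 ∤ 65.
Hence no integers x, y satisfy the equation.

No such integers exist.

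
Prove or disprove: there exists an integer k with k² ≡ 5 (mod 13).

There is no such integer.

Computing k² mod 13 for k = 0, 1, …, 6 (enough, by the symmetry k ↦ 13 − k) gives 0, 1, 4, 9, 3, 12, 10.
So the quadratic residues mod 13 are {0, 1, 3, 4, 9, 10, 12}, and 5 is not among them.
Hence no integer k has k² ≡ 5 (mod 13).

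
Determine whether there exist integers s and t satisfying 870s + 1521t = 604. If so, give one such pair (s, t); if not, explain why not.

Any value of 870s + 1521t is a multiple of gcd(870, 1521) = 3.
But 604 is not a multiple of 3 (it leaves remainder 1).
Hence no integers s, t satisfy the equation.

No, no such integers exist.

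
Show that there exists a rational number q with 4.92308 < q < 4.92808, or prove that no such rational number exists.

Look for a denominator N such that an integer falls strictly between N·4.92308 and N·4.92808. N = 27 works: 27·4.92308 = 132.92316 < 133 < 133.05816 = 27·4.92808.
So q = 133/27 works: it is a ratio of integers, and dividing 27·4.92308 < 133 < 27·4.92808 through by 27 gives 4.92308 < 133/27 < 4.92808.

q = 133/27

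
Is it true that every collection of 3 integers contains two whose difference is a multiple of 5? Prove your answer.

No; for instance {7, 8, 9} is a counterexample.

Take the 3 consecutive integers 7, 8, 9: their residues mod 5 are all distinct because 3 ≤ 5.
No two share a residue, so no pair has difference divisible by 5; the claim fails for this set.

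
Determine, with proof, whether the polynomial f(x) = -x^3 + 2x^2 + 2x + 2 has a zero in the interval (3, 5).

No such root exists.

f(3) = -1 and f(5) = -63, both negative, so a sign-change argument is unavailable; we show f keeps this sign on the whole interval.
Substitute x = 3 + u, where 0 < u < 2 on the interval. Expanding, f(3 + u) = -u^3 - 7u^2 - 13u - 1.
The nonzero coefficients here are all negative, so for u > 0 every term is negative (or zero), and the constant term -1 is strictly negative.
Therefore f(x) < 0 throughout (3, 5), and f has no zero there.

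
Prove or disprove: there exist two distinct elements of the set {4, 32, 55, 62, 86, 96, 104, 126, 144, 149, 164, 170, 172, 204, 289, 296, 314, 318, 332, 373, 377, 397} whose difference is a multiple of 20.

Reduce each element mod 20: 4↦4, 32↦12, 55↦15, 62↦2, 86↦6, 96↦16, 104↦4, 126↦6, 144↦4, 149↦9, 164↦4, 170↦10, 172↦12, 204↦4, 289↦9, 296↦16, 314↦14, 318↦18, 332↦12, 373↦13, 377↦17, 397↦17. The residue 4 repeats (at 4 and 104), and 104 − 4 = 100 = 5·20.

Yes: 4 and 104.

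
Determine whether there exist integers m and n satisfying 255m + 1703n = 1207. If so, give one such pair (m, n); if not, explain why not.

Since gcd(255, 1703) = 1, every integer is an integer combination of 255 and 1703.
Dividing repeatedly: 1703 = 6·255 + 173, 255 = 1·173 + 82, 173 = 2·82 + 9, 82 = 9·9 + 1, 9 = 9·1 + 0.
Working back up the chain: 1 = 82 − 9·9 = 82 − 9·(173 − 2·82) = −9·173 + 19·82 = −9·173 + 19·(255 − 1·173) = 19·255 − 28·173 = 19·255 − 28·(1703 − 6·255) = −28·1703 + 187·255. So 255·187 + 1703·(-28) = 1.
Scaling by 1207 gives the particular solution (m, n) = (225709, -33796).
Shifting by a multiple of (1703, −255) keeps it a solution: m = 225709 − 132·1703 = 913, n = -33796 + 132·255 = -136.
Check: 255·913 + 1703·(-136) = 232815 − 231608 = 1207. ✓

m = 913, n = -136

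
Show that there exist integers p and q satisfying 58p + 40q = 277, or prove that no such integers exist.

There are no such integers.

Both 58 and 40 are divisible by gcd(58, 40) = 2, hence so is any combination 58p + 40q.
However 277 leaves remainder 1 on division by 2.
Hence no integers p, q satisfy the equation.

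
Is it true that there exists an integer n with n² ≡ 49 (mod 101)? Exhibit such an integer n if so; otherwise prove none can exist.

Take n = 94. Then 94² = 8836 = 87·101 + 49, so 94² ≡ 49 (mod 101).

n = 94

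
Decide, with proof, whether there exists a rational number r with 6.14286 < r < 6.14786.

Scale by 34: the interval becomes (208.85724, 209.02724), which contains the integer 209.
Dividing back, 6.14286 < 209/34 < 6.14786, and 209/34 is rational.

r = 209/34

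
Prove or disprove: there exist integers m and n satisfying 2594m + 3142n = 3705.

Both 2594 and 3142 are divisible by gcd(2594, 3142) = 2, hence so is any combination 2594m + 3142n.
But 3705 = 2·1852 + 1, so 2 ∤ 3705.
Therefore 2594m + 3142n = 3705 has no solution in integers.

No, no such integers exist.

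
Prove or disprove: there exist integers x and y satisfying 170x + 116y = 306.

x = 25, y = -34

Since gcd(170, 116) = 2 and 306 = 2·153, Bézout's identity guarantees a solution.
Dividing through by 2 reduces the equation to 85x + 58y = 153.
Dividing repeatedly: 85 = 1·58 + 27, 58 = 2·27 + 4, 27 = 6·4 + 3, 4 = 1·3 + 1, 3 = 3·1 + 0.
Unwinding: 1 = 4 − 1·3 = 4 − (27 − 6·4) = −27 + 7·4 = −27 + 7·(58 − 2·27) = 7·58 − 15·27 = 7·58 − 15·(85 − 1·58) = −15·85 + 22·58, i.e. 85·(-15) + 58·22 = 1.
Multiplying through by 153: x = (-15)·153 = -2295, y = 22·153 = 3366 is a solution.
Adding 40·58 to x and subtracting 40·85 from y gives the tidier solution (25, -34).
Indeed 170·25 + 116·(-34) = 4250 − 3944 = 306.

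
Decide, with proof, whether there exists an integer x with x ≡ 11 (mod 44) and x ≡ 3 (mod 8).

gcd(44, 8) = 4. A simultaneous solution exists iff 11 ≡ 3 (mod 4); here 11 mod 4 = 3 = 3 mod 4, so it does.
The smallest candidate x = 11 works directly: 11 ≡ 3 (mod 8).
Indeed 11 ≡ 11 (mod 44) and 11 ≡ 3 (mod 8).

x = 11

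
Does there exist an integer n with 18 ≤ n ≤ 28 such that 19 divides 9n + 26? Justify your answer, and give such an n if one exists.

No, no such integer n in that range exists.

The values of 9n + 26 for n = 18, 19, …, 28 are 188, 197, 206, 215, 224, 233, 242, 251, 260, 269, 278; reduced mod 19 these are 17, 7, 16, 6, 15, 5, 14, 4, 13, 3, 12.
None is 0, so 19 never divides 9n + 26 on this range.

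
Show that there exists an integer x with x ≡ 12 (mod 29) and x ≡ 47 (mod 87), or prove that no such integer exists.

No, no such integer exists.

Both moduli are multiples of 29 = gcd(29, 87), so any solution would satisfy x ≡ 12 and x ≡ 47 modulo 29 simultaneously.
But 12 mod 29 = 12 while 47 mod 29 = 18, a contradiction.
Therefore no such x exists.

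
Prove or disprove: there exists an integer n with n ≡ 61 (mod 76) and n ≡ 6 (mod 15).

n = 441

Since 76 and 15 share no common factor, CRT says the pair of congruences has a solution (unique mod 1140).
Write n = 61 + 76t and require 61 + 76t ≡ 6 (mod 15), i.e. 76t ≡ 5 (mod 15).
76 ≡ 1 (mod 15), so this reads 1t ≡ 5 (mod 15). So t ≡ 5 (mod 15).
With t = 5: n = 61 + 76·5 = 441.
Verify: 441 = 5·76 + 61 and 441 = 29·15 + 6. ✓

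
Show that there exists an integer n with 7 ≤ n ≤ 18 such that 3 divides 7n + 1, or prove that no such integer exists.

n = 8

At n = 7 the value 50 is not a multiple of 3. At n = 8 we get 7·8 + 1 = 57, and 57 = 3·19.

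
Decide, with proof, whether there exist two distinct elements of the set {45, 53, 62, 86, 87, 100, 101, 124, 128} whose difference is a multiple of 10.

There is no such pair.

Two integers differ by a multiple of 10 exactly when they have the same residue mod 10. The residues are 45↦5, 53↦3, 62↦2, 86↦6, 87↦7, 100↦0, 101↦1, 124↦4, 128↦8.
All 9 residues are distinct, so no two elements differ by a multiple of 10.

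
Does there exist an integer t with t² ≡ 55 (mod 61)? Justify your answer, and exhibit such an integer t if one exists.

There is no such integer.

61 is prime, so by Euler's criterion 55 is a square mod 61 iff 55^((61−1)/2) = 55^30 ≡ 1 (mod 61).
Repeated squaring mod 61: 55^2 = 3025 ≡ 36; 55^4 ≡ 36² = 1296 ≡ 15; 55^8 ≡ 15² = 225 ≡ 42; 55^16 ≡ 42² = 1764 ≡ 56.
Since 30 = 16 + 8 + 4 + 2, 55^30 ≡ 56 · 42 · 15 · 36; multiplying out mod 61: 56·42 = 2352 ≡ 34, then 34·15 = 510 ≡ 22, then 22·36 = 792 ≡ 60. Thus 55^30 ≡ 60 ≡ −1 (mod 61).
By Euler's criterion 55 is a quadratic non-residue mod 61: no t satisfies t² ≡ 55 (mod 61).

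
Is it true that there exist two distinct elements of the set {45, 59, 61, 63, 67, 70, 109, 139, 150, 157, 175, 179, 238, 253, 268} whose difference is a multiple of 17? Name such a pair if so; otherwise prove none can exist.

Reduce each element modulo 17: 45↦11, 59↦8, 61↦10, 63↦12, 67↦16, 70↦2, 109↦7, 139↦3, 150↦14, 157↦4, 175↦5, 179↦9, 238↦0, 253↦15, 268↦13.
These 15 residues are pairwise different, hence no difference of two elements is divisible by 17.

No such pair exists.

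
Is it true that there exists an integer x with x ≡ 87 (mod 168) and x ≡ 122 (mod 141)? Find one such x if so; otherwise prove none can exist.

There is no such integer.

Reduce both congruences modulo 3, which divides 168 and 141: they say x ≡ 87 (mod 3) and x ≡ 122 (mod 3).
But 87 mod 3 = 0 while 122 mod 3 = 2, a contradiction.
So no integer satisfies both congruences.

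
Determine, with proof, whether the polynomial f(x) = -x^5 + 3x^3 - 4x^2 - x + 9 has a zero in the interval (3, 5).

f(3) = -192 and f(5) = -2846, both negative, so a sign-change argument is unavailable; we show f keeps this sign on the whole interval.
Substitute x = 3 + u, where 0 < u < 2 on the interval. Expanding, f(3 + u) = -u^5 - 15u^4 - 87u^3 - 247u^2 - 349u - 192.
All 6 nonzero coefficients of this polynomial in u are negative; hence for u > 0 the value is a sum of negative terms (the constant -192 among them).
So f is strictly negative on (3, 5); no root exists in the interval.

f has no root in that interval.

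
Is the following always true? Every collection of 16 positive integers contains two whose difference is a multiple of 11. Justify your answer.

True.

Each integer lies in one of the 11 residue classes modulo 11.
With 16 integers and only 11 classes, the pigeonhole principle forces two of them, say a and b, into the same class.
Equal remainders mean a − b ≡ 0 (mod 11), so 11 divides their difference.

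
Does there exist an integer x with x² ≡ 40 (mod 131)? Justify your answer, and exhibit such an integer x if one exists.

There is no such integer.

131 is prime, so by Euler's criterion 40 is a square mod 131 iff 40^((131−1)/2) = 40^65 ≡ 1 (mod 131).
Repeated squaring mod 131: 40^2 = 1600 ≡ 28; 40^4 ≡ 28² = 784 ≡ 129; 40^8 ≡ 129² = 16641 ≡ 4; 40^16 ≡ 4² = 16 ≡ 16; 40^32 ≡ 16² = 256 ≡ 125; 40^64 ≡ 125² = 15625 ≡ 36.
Since 65 = 64 + 1, 40^65 ≡ 36 · 40; multiplying out mod 131: 36·40 = 1440 ≡ 130. Thus 40^65 ≡ 130 ≡ −1 (mod 131).
The value −1 means 40 is a non-residue modulo 131, so x² ≡ 40 (mod 131) is impossible.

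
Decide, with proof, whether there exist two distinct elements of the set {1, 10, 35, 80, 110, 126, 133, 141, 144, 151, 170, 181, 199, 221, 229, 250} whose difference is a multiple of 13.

Reduce each element mod 13: 1↦1, 10↦10, 35↦9, 80↦2, 110↦6, 126↦9, 133↦3, 141↦11, 144↦1, 151↦8, 170↦1, 181↦12, 199↦4, 221↦0, 229↦8, 250↦3. The residue 1 repeats (at 1 and 144), and 144 − 1 = 143 = 11·13.

1 and 144 are such a pair.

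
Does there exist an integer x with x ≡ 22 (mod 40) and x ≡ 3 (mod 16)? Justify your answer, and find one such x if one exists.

No, no such integer exists.

Both moduli are multiples of 8 = gcd(40, 16), so any solution would satisfy x ≡ 22 and x ≡ 3 modulo 8 simultaneously.
These are incompatible: 22 − 3 = 19 is not divisible by 8.
Hence the system has no solution.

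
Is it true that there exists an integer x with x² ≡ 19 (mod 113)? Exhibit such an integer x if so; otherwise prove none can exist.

Apply Euler's criterion with the prime 113: 19 is a quadratic residue iff 19^56 ≡ 1 (mod 113), and a non-residue iff it is ≡ −1.
Repeated squaring mod 113: 19^2 = 361 ≡ 22; 19^4 ≡ 22² = 484 ≡ 32; 19^8 ≡ 32² = 1024 ≡ 7; 19^16 ≡ 7² = 49 ≡ 49; 19^32 ≡ 49² = 2401 ≡ 28.
Since 56 = 32 + 16 + 8, 19^56 ≡ 28 · 49 · 7; multiplying out mod 113: 28·49 = 1372 ≡ 16, then 16·7 = 112 ≡ 112. Thus 19^56 ≡ 112 ≡ −1 (mod 113).
The value −1 means 19 is a non-residue modulo 113, so x² ≡ 19 (mod 113) is impossible.

No, no such integer exists.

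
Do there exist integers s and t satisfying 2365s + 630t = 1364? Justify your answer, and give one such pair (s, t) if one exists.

No such integers exist.

gcd(2365, 630) = 5, so every integer of the form 2365s + 630t is a multiple of 5.
However 1364 leaves remainder 4 on division by 5.
Therefore 2365s + 630t = 1364 has no solution in integers.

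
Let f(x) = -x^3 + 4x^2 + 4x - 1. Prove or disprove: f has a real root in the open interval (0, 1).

Yes, f has a root in the interval.

f(0) = -1 and f(1) = 6, which have opposite signs.
f is continuous everywhere (it is a polynomial), in particular on [0, 1].
By the Intermediate Value Theorem, f takes the value 0 somewhere in the open interval.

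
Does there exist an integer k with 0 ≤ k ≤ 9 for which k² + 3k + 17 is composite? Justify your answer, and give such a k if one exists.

At k = 8: 8² + 3·8 + 17 = 105 = 3·35, which is composite.

k = 8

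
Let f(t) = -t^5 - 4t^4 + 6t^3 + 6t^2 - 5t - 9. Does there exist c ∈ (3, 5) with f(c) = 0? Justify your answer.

f(3) = -375 and f(5) = -4759, both negative, so a sign-change argument is unavailable; we show f keeps this sign on the whole interval.
Substitute t = 3 + u, where 0 < u < 2 on the interval. Expanding, f(3 + u) = -u^5 - 19u^4 - 132u^3 - 426u^2 - 644u - 375.
The nonzero coefficients here are all negative, so for u > 0 every term is negative (or zero), and the constant term -375 is strictly negative.
So f is strictly negative on (3, 5); no root exists in the interval.

No such root exists.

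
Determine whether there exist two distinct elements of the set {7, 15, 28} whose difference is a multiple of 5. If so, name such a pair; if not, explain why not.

No, no such pair exists.

Two integers differ by a multiple of 5 exactly when they have the same residue mod 5. The residues are 7↦2, 15↦0, 28↦3.
These 3 residues are pairwise different, hence no difference of two elements is divisible by 5.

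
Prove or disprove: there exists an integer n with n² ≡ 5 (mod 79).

n = 20

n = 20 works: 20² = 400, and 400 − 5 = 395 = 5·79.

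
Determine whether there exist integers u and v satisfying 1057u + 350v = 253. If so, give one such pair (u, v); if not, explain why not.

Any value of 1057u + 350v is a multiple of gcd(1057, 350) = 7.
But 253 is not a multiple of 7 (it leaves remainder 1).
Hence no integers u, v satisfy the equation.

No such integers exist.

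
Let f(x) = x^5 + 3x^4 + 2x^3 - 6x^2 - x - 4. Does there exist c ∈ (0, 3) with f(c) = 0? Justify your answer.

f(0) = -4 and f(3) = 479, which have opposite signs.
As a polynomial, f is continuous on every closed interval.
By the Intermediate Value Theorem f must vanish at some point of (0, 3).

Yes, such a c exists.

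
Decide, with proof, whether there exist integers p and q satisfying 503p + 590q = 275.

p = 85, q = -72

Since gcd(503, 590) = 1, every integer is an integer combination of 503 and 590.
Euclidean algorithm: 590 = 1·503 + 87, 503 = 5·87 + 68, 87 = 1·68 + 19, 68 = 3·19 + 11, 19 = 1·11 + 8, 11 = 1·8 + 3, 8 = 2·3 + 2, 3 = 1·2 + 1, 2 = 2·1 + 0.
Working back up the chain: 1 = 3 − 1·2 = 3 − (8 − 2·3) = −8 + 3·3 = −8 + 3·(11 − 1·8) = 3·11 − 4·8 = 3·11 − 4·(19 − 1·11) = −4·19 + 7·11 = −4·19 + 7·(68 − 3·19) = 7·68 − 25·19 = 7·68 − 25·(87 − 1·68) = −25·87 + 32·68 = −25·87 + 32·(503 − 5·87) = 32·503 − 185·87 = 32·503 − 185·(590 − 1·503) = −185·590 + 217·503. So 503·217 + 590·(-185) = 1.
Scaling by 275 gives the particular solution (p, q) = (59675, -50875).
The general solution is p = 59675 + 590k, q = -50875 − 503k; taking k = -101 gives the smaller pair p = 85, q = -72.
Check: 503·85 + 590·(-72) = 42755 − 42480 = 275. ✓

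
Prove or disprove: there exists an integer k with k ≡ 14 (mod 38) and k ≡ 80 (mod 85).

Since 38 and 85 share no common factor, CRT says the pair of congruences has a solution (unique mod 3230).
Any solution of the first congruence is k = 14 + 38t; substituting into the second, 38t ≡ 80 − 14 ≡ 66 (mod 85).
To invert 38 modulo 85: 85 = 2·38 + 9, 38 = 4·9 + 2, 9 = 4·2 + 1, 2 = 2·1 + 0, and unwinding, 1 = 9 − 4·2 = 9 − 4·(38 − 4·9) = −4·38 + 17·9 = −4·38 + 17·(85 − 2·38) = 17·85 − 38·38. Thus 38⁻¹ ≡ -38 ≡ 47 (mod 85).
Multiplying by 47: t ≡ 47·66 = 3102 ≡ 42 (mod 85).
With t = 42: k = 14 + 38·42 = 1610.
Verify: 1610 = 42·38 + 14 and 1610 = 18·85 + 80. ✓

k = 1610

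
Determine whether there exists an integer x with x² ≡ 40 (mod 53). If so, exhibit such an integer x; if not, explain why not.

Take x = 27. Then 27² = 729 = 13·53 + 40, so 27² ≡ 40 (mod 53).

x = 27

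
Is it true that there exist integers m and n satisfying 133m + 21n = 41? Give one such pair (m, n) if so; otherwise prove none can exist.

No, no such integers exist.

gcd(133, 21) = 7, so every integer of the form 133m + 21n is a multiple of 7.
However 41 leaves remainder 6 on division by 7.
Therefore 133m + 21n = 41 has no solution in integers.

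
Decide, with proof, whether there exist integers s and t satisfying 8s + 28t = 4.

Every value of 8s + 28t is a multiple of gcd(8, 28) = 4; since 4 ∣ 4, solutions exist.
Dividing through by 4 reduces the equation to 2s + 7t = 1.
Run the Euclidean algorithm on 7 and 2: 7 = 3·2 + 1, 2 = 2·1 + 0.
Back-substituting, 1 = 7 − 3·2; that is, 2·(-3) + 7·1 = 1.
This gives the solution s = -3, t = 1 directly.
Shifting by a multiple of (7, −2) keeps it a solution: s = -3 + 1·7 = 4, t = 1 − 1·2 = -1.
Check: 8·4 + 28·(-1) = 32 − 28 = 4. ✓

s = 4, t = -1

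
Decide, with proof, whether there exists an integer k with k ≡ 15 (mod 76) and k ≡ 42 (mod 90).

There is no such integer.

gcd(76, 90) = 2. If k ≡ 15 (mod 76) and k ≡ 42 (mod 90), then k ≡ 15 (mod 2) and k ≡ 42 (mod 2).
These are incompatible: 15 − 42 = -27 is not divisible by 2.
Hence the system has no solution.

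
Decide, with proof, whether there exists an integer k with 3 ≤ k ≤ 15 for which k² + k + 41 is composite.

The values for k = 3, 4, …, 15 are 53, 61, 71, 83, 97, 113, 131, 151, 173, 197, 223, 251, 281, and each of these is prime.
So no value in the range makes the expression composite.

No such integer k in that range exists.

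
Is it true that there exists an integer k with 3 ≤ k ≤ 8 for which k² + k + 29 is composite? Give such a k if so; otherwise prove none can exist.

At k = 4: 4² + 4 + 29 = 49 = 7·7, which is composite.

k = 4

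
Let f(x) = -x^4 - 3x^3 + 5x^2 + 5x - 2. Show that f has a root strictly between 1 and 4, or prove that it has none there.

f(1) = 4 and f(4) = -350, which have opposite signs.
Since f is a polynomial it is continuous on [1, 4].
By the Intermediate Value Theorem f must vanish at some point of (1, 4).

Yes, f has a root in the interval.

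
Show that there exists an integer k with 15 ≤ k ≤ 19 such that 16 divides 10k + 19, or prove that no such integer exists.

At k = 15, 10·15 + 19 = 169 ≡ 9 (mod 16), and each step in k adds 10, giving residues 9, 3, 13, 7, 1 for k = 15, 16, …, 19.
The residue 0 does not occur, so no k in [15, 19] makes 10k + 19 a multiple of 16.

No such integer k in that range exists.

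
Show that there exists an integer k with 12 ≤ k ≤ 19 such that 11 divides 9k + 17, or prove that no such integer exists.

k = 14

For k = 12, 13 the values 125, 134 are not multiples of 11. At k = 14 we get 9·14 + 17 = 143, and 143 = 11·13.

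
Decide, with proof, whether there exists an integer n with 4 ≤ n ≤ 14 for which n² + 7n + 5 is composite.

n = 11

At n = 11: 11² + 7·11 + 5 = 203 = 7·29, which is composite.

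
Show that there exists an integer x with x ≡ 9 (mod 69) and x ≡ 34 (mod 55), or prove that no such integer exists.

Since 69 and 55 share no common factor, CRT says the pair of congruences has a solution (unique mod 3795).
Any solution of the first congruence is x = 9 + 69t; substituting into the second, 69t ≡ 34 − 9 ≡ 25 (mod 55).
69 ≡ 14 (mod 55), so this reads 14t ≡ 25 (mod 55). Note 14·4 = 56 ≡ 1 (mod 55) (as 56 − 1 = 1·55), so 14⁻¹ ≡ 4.
Multiplying by 4: t ≡ 4·25 = 100 ≡ 45 (mod 55).
Taking t = 45 gives x = 9 + 69·45 = 3114.
Indeed 3114 ≡ 9 (mod 69) and 3114 ≡ 34 (mod 55).

x = 3114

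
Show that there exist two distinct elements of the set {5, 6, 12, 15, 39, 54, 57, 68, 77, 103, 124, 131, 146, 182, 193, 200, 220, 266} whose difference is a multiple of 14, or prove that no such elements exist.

5 and 103 are such a pair.

Both 5 and 103 leave remainder 5 on division by 14; their difference 98 = 7·14 is a multiple of 14.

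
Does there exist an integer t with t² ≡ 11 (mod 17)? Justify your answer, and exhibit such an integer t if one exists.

There is no such integer.

Since (17 − t)² ≡ t² (mod 17), it suffices to square t = 0, 1, …, 8: the residues are 0, 1, 4, 9, 16, 8, 2, 15, 13.
So the quadratic residues mod 17 are {0, 1, 2, 4, 8, 9, 13, 15, 16}, and 11 is not among them.
Hence no integer t has t² ≡ 11 (mod 17).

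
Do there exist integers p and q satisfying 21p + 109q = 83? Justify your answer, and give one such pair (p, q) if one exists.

Since gcd(21, 109) = 1, every integer is an integer combination of 21 and 109.
Euclidean algorithm: 109 = 5·21 + 4, 21 = 5·4 + 1, 4 = 4·1 + 0.
Unwinding: 1 = 21 − 5·4 = 21 − 5·(109 − 5·21) = −5·109 + 26·21, i.e. 21·26 + 109·(-5) = 1.
Scaling by 83 gives the particular solution (p, q) = (2158, -415).
The general solution is p = 2158 + 109k, q = -415 − 21k; taking k = -19 gives the smaller pair p = 87, q = -16.
Check: 21·87 + 109·(-16) = 1827 − 1744 = 83. ✓

p = 87, q = -16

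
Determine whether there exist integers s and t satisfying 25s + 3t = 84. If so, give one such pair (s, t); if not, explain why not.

25 and 3 are coprime, so 25s + 3t ranges over all of ℤ.
Euclidean algorithm: 25 = 8·3 + 1, 3 = 3·1 + 0.
Working back up the chain: 1 = 25 − 8·3. So 25·1 + 3·(-8) = 1.
Scaling by 84 gives the particular solution (s, t) = (84, -672).
Subtracting 28·3 from s and adding 28·25 to t gives the tidier solution (0, 28).
Check: 25·0 + 3·28 = 0 + 84 = 84. ✓

s = 0, t = 28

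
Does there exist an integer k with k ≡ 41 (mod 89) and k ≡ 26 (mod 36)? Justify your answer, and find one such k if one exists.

gcd(89, 36) = 1, so the Chinese Remainder Theorem guarantees exactly one residue class mod 3204 satisfying both.
Any solution of the first congruence is k = 41 + 89t; substituting into the second, 89t ≡ 26 − 41 ≡ 21 (mod 36).
89 ≡ 17 (mod 36), so this reads 17t ≡ 21 (mod 36). Invert 17 mod 36 by the Euclidean algorithm: 36 = 2·17 + 2, 17 = 8·2 + 1, 2 = 2·1 + 0; back-substituting, 1 = 17 − 8·2 = 17 − 8·(36 − 2·17) = −8·36 + 17·17. Hence 17·17 ≡ 1, so 17⁻¹ ≡ 17 (mod 36).
Multiplying by 17: t ≡ 17·21 = 357 ≡ 33 (mod 36).
Taking t = 33 gives k = 41 + 89·33 = 2978.
Indeed 2978 ≡ 41 (mod 89) and 2978 ≡ 26 (mod 36).

k = 2978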